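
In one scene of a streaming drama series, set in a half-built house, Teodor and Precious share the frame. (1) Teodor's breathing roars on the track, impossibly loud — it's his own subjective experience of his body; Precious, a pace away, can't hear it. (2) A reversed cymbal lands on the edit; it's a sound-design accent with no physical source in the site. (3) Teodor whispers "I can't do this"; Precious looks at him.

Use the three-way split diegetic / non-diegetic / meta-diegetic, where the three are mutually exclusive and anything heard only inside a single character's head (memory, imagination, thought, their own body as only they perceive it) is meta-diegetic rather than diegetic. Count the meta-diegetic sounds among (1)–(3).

1

(1) point-of-audition from inside Teodor's body; not a sound in the room → meta-diegetic.
(2) it's a sound-design accent with no in-world source; no one in the scene can hear it → non-diegetic.
(3) Teodor is a character speaking aloud in the scene → diegetic.
So 1 of the 3 is meta-diegetic: (1).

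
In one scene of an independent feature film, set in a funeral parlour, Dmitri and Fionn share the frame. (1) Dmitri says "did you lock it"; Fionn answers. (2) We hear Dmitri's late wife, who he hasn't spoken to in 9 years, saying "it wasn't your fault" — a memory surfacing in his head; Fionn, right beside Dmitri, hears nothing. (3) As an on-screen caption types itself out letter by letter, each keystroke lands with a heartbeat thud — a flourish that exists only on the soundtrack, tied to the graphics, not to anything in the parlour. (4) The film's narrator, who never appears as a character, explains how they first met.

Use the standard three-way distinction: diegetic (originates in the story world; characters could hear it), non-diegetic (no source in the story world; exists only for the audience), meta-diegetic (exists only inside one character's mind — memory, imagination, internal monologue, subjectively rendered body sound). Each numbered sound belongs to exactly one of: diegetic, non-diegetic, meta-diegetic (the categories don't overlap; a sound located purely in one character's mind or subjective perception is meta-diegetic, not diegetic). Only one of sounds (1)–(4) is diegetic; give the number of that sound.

1

(1) is diegetic: Dmitri is a character speaking aloud in the scene.
(2) is meta-diegetic: a remembered line, private to Dmitri — not present in the room, not audible to Fionn.
Sound (3): sound married to a title/caption — outside the diegesis by definition, so non-diegetic.
(4) is non-diegetic: external voice-over — not a character, not heard by anyone in the scene.
Only (1) is diegetic.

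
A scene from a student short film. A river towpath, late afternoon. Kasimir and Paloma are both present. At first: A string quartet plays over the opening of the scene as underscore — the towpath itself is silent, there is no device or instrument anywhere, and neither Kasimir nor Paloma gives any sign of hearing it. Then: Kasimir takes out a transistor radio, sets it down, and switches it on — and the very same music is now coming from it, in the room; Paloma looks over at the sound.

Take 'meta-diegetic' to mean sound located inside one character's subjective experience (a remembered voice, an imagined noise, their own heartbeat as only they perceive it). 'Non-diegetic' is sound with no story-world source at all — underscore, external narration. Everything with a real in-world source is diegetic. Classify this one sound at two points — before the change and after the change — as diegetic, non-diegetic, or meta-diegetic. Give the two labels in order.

non-diegetic, diegetic

Before the change: no in-world source exists and no character can hear it — underscore → non-diegetic.
After the change: a transistor radio is now a real source in the story world and the characters hear it → diegetic.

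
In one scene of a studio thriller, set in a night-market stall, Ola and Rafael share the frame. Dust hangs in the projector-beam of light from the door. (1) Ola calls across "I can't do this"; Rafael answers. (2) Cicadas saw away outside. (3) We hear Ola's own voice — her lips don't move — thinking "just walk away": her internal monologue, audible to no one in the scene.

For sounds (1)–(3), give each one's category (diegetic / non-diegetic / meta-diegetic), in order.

Sound (1): Ola is a character speaking aloud in the scene, so diegetic.
(2) is diegetic: ambient/room sound belonging to the story's physical space.
(3) Ola's thought-voice: a private mental sound no other character can hear → meta-diegetic.

diegetic, diegetic, meta-diegetic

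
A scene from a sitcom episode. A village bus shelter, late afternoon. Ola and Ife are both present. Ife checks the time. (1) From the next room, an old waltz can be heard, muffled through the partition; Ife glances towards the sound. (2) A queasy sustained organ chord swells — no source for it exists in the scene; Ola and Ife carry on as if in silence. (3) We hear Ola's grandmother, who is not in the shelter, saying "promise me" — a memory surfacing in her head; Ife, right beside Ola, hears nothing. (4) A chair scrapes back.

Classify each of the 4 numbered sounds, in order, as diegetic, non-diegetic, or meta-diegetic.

diegetic, non-diegetic, meta-diegetic, diegetic

(1) the music has an off-screen but real-world source and a character hears it → diegetic.
(2) score with no on-screen or off-screen source; it exists for the audience alone → non-diegetic.
(3) it's Ola's recollection rendered as sound; the other character can't hear it → meta-diegetic.
Sound (4): an in-world source (a chair); characters could hear it, so diegetic.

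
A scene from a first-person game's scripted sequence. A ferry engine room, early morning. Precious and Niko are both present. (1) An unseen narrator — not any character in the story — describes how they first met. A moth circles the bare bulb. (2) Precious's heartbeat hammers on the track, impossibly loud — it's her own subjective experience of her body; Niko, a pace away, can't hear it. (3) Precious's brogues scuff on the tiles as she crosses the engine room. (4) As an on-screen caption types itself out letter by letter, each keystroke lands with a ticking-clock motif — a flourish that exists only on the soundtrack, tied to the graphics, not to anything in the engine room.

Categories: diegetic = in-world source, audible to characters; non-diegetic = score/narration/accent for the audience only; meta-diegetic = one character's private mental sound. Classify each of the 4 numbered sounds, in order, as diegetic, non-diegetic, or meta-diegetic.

(1) external voice-over — not a character, not heard by anyone in the scene → non-diegetic.
(2) is meta-diegetic: point-of-audition from inside Precious's body; not a sound in the room.
(3) is diegetic: Precious's footsteps are produced in the story world.
(4) sound married to a title/caption — outside the diegesis by definition → non-diegetic.

non-diegetic, meta-diegetic, diegetic, non-diegetic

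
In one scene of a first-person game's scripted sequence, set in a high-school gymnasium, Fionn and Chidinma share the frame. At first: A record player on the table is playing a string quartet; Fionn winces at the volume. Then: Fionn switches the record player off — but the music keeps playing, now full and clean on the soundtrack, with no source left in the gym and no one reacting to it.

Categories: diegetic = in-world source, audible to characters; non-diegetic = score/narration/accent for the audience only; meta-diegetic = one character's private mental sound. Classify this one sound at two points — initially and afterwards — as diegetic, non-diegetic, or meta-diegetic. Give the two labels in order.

diegetic, non-diegetic

Initially: a record player is a real in-scene source and Fionn reacts to it → diegetic.
Afterwards: there is no longer any in-world source and no one can hear it — it has become underscore → non-diegetic.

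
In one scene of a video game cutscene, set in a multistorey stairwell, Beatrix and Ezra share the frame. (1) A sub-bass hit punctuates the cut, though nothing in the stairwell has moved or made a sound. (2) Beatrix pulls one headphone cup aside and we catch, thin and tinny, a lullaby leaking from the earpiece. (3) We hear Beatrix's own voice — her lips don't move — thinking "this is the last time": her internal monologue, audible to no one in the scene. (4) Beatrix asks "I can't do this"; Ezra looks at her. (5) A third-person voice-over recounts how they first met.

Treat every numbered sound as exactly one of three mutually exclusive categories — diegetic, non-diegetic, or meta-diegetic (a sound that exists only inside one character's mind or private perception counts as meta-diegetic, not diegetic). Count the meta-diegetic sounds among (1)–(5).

1

Sound (1): nothing in the scene produces it; it's an accent added for the audience, so non-diegetic.
Sound (2): the earpiece is a real device on Beatrix's head — source music, so diegetic.
Sound (3): internal monologue — inside Beatrix's mind, not spoken into the scene, so meta-diegetic.
(4) is diegetic: Beatrix is a character speaking aloud in the scene.
(5) commentary laid over the scene from outside the fiction → non-diegetic.
Meta-diegetic: (3) — that's 1.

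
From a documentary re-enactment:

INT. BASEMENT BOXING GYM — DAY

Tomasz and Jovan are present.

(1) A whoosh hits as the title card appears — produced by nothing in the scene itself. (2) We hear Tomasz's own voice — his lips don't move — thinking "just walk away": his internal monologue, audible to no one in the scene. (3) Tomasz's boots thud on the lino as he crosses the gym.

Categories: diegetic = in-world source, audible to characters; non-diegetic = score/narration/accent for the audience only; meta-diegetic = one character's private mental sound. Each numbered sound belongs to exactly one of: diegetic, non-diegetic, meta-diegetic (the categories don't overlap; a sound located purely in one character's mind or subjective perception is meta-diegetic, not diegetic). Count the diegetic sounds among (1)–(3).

1

(1) is non-diegetic: nothing in the scene produces it; it's an accent added for the audience.
(2) internal monologue — inside Tomasz's mind, not spoken into the scene → meta-diegetic.
(3) is diegetic: a character's body making contact with the set — an in-world sound.
Diegetic: (3) — that's 1.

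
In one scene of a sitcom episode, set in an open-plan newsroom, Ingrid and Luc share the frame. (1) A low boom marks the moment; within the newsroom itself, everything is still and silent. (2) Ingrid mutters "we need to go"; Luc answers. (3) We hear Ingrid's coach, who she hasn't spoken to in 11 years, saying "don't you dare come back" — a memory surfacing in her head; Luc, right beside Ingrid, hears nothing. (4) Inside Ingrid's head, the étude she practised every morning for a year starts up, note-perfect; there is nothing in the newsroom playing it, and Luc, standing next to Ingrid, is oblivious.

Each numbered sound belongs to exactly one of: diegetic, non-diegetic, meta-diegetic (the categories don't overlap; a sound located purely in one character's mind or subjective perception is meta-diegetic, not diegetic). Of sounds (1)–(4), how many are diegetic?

Sound (1): nothing in the scene produces it; it's an accent added for the audience, so non-diegetic.
(2) is diegetic: Ingrid is a character speaking aloud in the scene.
(3) it's Ingrid's recollection rendered as sound; the other character can't hear it → meta-diegetic.
Sound (4): the music is a memory playing inside Ingrid's mind alone; no real-world source, Luc can't hear it, so meta-diegetic.
Diegetic: (2) — that's 1.

1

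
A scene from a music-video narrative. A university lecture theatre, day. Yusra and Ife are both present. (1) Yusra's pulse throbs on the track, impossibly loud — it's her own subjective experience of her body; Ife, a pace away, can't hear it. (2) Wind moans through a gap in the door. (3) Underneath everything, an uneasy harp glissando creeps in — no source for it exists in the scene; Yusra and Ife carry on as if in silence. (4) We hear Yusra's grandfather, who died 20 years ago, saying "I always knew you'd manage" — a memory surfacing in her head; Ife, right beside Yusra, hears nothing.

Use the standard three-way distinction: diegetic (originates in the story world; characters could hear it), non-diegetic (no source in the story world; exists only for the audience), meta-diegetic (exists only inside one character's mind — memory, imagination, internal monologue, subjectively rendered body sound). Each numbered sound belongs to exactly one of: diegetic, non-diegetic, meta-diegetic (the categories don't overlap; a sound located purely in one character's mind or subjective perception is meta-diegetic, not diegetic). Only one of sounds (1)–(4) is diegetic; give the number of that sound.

(1) is meta-diegetic: point-of-audition from inside Yusra's body; not a sound in the room.
Sound (2): wind is part of the location's real environment, so diegetic.
Sound (3): nothing in the theatre produces it and the characters don't hear it — pure soundtrack, so non-diegetic.
(4) is meta-diegetic: it's Yusra's recollection rendered as sound; the other character can't hear it.
Only (2) is diegetic.

2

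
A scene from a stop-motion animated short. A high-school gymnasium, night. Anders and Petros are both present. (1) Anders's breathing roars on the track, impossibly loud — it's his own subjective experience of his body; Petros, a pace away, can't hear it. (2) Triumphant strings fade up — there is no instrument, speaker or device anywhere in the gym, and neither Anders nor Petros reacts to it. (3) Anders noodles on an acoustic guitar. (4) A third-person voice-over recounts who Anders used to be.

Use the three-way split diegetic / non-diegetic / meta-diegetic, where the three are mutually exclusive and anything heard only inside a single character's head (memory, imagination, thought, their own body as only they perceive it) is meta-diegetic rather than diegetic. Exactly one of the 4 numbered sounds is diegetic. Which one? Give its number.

(1) is meta-diegetic: a subjective body sound — Anders's private perception, inaudible to Petros.
Sound (2): nothing in the gym produces it and the characters don't hear it — pure soundtrack, so non-diegetic.
Sound (3): the instrument and the performer are both in the scene, so diegetic.
(4) is non-diegetic: external voice-over — not a character, not heard by anyone in the scene.
Only (3) is diegetic.

3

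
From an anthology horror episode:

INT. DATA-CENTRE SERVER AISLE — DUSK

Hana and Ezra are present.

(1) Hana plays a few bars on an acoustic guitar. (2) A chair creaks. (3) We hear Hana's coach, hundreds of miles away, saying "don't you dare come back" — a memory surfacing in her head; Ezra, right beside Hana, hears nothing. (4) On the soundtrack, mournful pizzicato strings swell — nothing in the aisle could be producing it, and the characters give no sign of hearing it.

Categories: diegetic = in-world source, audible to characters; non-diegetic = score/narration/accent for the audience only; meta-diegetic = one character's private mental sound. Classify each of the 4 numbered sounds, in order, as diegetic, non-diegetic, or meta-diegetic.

diegetic, diegetic, meta-diegetic, non-diegetic

Sound (1): a character is playing an acoustic guitar on screen, so diegetic.
(2) a chair is a real object/event in the scene's world → diegetic.
Sound (3): a remembered line, private to Hana — not present in the room, not audible to Ezra, so meta-diegetic.
Sound (4): nothing in the aisle produces it and the characters don't hear it — pure soundtrack, so non-diegetic.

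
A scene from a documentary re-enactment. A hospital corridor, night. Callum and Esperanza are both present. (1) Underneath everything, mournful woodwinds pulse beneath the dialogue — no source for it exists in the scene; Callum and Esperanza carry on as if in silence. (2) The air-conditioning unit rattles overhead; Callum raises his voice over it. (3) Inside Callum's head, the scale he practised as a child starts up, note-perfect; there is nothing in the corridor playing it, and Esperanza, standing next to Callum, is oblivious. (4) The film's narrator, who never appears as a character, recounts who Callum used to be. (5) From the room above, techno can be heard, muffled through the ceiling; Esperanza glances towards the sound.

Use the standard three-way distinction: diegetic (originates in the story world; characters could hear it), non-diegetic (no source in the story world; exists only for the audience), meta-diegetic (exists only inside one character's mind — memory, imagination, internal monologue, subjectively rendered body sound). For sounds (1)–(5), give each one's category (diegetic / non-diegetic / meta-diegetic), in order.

Sound (1): nothing in the corridor produces it and the characters don't hear it — pure soundtrack, so non-diegetic.
(2) ambient/room sound belonging to the story's physical space → diegetic.
(3) is meta-diegetic: it lives in Callum's subjectivity, not in the corridor.
(4) is non-diegetic: the narrator exists outside the story world, addressing only the audience.
Sound (5): it's coming from the room above — a location within the story world — and Esperanza reacts, so diegetic.

non-diegetic, diegetic, meta-diegetic, non-diegetic, diegetic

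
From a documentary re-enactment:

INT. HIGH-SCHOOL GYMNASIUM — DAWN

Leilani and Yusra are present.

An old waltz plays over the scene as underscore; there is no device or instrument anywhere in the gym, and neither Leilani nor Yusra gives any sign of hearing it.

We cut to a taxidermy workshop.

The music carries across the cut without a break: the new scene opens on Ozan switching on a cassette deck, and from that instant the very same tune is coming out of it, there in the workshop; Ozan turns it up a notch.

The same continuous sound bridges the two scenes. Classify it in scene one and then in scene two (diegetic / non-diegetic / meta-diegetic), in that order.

non-diegetic, diegetic

Scene one: there's no in-world source anywhere and no character hears it — underscore for the audience only → non-diegetic.
Scene two: once Ozan turns on a cassette deck, the music has a real source in the story world and Ozan reacts to it → diegetic.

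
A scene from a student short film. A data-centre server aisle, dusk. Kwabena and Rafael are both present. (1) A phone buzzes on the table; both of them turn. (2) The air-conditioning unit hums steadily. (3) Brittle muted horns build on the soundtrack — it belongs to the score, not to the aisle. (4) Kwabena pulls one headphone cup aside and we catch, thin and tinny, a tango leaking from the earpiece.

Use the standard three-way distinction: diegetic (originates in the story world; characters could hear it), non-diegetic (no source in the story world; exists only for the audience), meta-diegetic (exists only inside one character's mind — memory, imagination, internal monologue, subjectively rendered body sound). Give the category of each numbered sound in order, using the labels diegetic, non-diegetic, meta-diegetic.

diegetic, diegetic, non-diegetic, diegetic

(1) the sound comes from a phone physically present in the location → diegetic.
(2) ambient/room sound belonging to the story's physical space → diegetic.
Sound (3): score with no on-screen or off-screen source; it exists for the audience alone, so non-diegetic.
Sound (4): the headphones are an on-screen source, so diegetic.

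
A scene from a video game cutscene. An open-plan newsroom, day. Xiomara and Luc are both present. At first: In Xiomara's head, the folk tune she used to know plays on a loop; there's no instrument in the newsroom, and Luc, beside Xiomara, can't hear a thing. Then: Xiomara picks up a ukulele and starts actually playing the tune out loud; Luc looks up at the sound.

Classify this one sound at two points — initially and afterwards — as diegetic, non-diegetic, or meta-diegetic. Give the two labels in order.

Initially: the tune exists only as Xiomara's private memory; Luc can't hear it → meta-diegetic.
Afterwards: Xiomara is now producing it live on a ukulele, in the room, and Luc hears it → diegetic.

meta-diegetic, diegetic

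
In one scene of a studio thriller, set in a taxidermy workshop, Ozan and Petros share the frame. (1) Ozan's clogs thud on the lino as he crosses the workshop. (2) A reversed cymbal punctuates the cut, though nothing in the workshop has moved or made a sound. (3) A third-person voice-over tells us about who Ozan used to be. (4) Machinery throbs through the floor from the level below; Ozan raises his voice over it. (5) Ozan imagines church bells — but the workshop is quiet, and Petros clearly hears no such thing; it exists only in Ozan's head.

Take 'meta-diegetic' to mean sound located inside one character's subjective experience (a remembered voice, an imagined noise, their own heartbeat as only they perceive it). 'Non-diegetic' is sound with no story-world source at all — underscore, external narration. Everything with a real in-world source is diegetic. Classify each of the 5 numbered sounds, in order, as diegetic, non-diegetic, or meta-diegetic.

diegetic, non-diegetic, non-diegetic, diegetic, meta-diegetic

(1) is diegetic: it's the physical sound of Ozan moving in the space.
Sound (2): an editorial stinger — it belongs to the cut, not the story world, so non-diegetic.
Sound (3): commentary laid over the scene from outside the fiction, so non-diegetic.
Sound (4): it's the actual ambient sound of the location, so diegetic.
(5) is meta-diegetic: subjective to Ozan: the workshop is silent and Petros hears nothing.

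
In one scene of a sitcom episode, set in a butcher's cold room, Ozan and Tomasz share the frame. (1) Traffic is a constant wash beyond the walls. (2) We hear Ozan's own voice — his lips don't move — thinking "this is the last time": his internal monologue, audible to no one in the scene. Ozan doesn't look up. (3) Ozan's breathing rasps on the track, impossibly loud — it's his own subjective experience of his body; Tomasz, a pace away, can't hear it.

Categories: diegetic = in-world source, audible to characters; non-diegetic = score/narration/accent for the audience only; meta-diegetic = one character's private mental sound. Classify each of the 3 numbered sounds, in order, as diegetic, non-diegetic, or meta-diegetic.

Sound (1): ambient/room sound belonging to the story's physical space, so diegetic.
Sound (2): Ozan's thought-voice: a private mental sound no other character can hear, so meta-diegetic.
(3) is meta-diegetic: a subjective body sound — Ozan's private perception, inaudible to Tomasz.

diegetic, meta-diegetic, meta-diegetic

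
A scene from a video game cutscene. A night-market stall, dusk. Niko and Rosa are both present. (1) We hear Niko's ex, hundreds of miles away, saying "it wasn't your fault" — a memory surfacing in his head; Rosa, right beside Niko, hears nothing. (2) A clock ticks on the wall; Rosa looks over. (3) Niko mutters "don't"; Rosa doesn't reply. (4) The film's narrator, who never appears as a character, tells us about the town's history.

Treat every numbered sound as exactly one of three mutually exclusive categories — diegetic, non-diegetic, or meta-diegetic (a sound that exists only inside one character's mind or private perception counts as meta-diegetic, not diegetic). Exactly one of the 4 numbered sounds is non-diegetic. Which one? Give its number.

(1) is meta-diegetic: it's Niko's recollection rendered as sound; the other character can't hear it.
(2) a clock is a real object/event in the scene's world → diegetic.
(3) is diegetic: on-screen dialogue — Niko speaks and Rosa is there to hear.
(4) is non-diegetic: commentary laid over the scene from outside the fiction.
Only (4) is non-diegetic.

4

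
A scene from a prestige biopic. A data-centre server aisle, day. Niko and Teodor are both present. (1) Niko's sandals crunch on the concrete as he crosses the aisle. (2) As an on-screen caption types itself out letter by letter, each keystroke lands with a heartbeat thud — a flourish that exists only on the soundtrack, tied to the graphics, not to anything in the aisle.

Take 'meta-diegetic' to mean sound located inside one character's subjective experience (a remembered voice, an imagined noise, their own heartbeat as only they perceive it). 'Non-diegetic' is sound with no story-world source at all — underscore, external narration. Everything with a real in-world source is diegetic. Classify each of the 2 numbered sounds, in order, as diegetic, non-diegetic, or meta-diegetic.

diegetic, non-diegetic

(1) is diegetic: Niko's footsteps are produced in the story world.
(2) is non-diegetic: the caption isn't part of the story world, so neither is the sound tied to it.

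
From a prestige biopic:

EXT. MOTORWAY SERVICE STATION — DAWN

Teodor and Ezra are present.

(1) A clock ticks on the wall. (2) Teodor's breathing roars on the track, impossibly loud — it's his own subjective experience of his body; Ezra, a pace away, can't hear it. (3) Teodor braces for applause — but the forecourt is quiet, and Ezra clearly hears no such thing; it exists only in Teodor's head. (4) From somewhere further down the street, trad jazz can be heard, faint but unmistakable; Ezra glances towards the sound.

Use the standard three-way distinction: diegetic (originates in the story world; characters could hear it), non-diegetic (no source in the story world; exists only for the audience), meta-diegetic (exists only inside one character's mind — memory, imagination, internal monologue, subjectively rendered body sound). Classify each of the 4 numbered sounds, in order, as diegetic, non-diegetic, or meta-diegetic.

(1) is diegetic: the sound comes from a clock physically present in the location.
(2) is meta-diegetic: it's Teodor's internal bodily sensation rendered as sound; only Teodor 'hears' it.
Sound (3): the sound is imagined by Teodor; nothing in the story world is producing it and Ezra can't hear it, so meta-diegetic.
(4) off-screen diegetic: the source is out of frame but still in the story's space → diegetic.

diegetic, meta-diegetic, meta-diegetic, diegetic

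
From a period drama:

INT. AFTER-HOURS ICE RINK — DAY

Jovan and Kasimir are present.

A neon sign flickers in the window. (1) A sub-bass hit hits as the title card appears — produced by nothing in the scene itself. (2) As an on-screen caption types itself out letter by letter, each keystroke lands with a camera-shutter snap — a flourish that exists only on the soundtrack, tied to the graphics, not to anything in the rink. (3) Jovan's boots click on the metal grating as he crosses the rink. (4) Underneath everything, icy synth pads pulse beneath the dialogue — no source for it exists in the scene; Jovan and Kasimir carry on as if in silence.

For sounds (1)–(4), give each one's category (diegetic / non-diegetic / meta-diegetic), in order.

Sound (1): nothing in the scene produces it; it's an accent added for the audience, so non-diegetic.
Sound (2): the caption isn't part of the story world, so neither is the sound tied to it, so non-diegetic.
Sound (3): Jovan's footsteps are produced in the story world, so diegetic.
(4) score with no on-screen or off-screen source; it exists for the audience alone → non-diegetic.

non-diegetic, non-diegetic, diegetic, non-diegetic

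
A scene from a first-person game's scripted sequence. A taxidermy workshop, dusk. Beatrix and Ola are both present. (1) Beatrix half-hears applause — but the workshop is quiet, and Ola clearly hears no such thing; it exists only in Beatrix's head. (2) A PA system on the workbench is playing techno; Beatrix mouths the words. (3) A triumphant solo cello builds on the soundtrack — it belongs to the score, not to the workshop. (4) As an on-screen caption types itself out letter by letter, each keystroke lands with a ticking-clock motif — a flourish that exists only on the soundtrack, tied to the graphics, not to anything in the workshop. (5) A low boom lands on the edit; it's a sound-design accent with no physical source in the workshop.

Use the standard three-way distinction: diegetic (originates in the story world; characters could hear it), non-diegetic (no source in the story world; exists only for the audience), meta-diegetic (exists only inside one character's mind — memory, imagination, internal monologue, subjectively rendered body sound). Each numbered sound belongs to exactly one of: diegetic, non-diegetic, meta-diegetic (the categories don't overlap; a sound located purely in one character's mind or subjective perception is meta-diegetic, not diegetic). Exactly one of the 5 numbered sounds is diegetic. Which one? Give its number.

(1) Beatrix alone 'hears' it — an imagined sound, not present in the space → meta-diegetic.
(2) is diegetic: source music from a PA system, which exists in the story world.
Sound (3): nothing in the workshop produces it and the characters don't hear it — pure soundtrack, so non-diegetic.
(4) the caption isn't part of the story world, so neither is the sound tied to it → non-diegetic.
Sound (5): nothing in the scene produces it; it's an accent added for the audience, so non-diegetic.
Only (2) is diegetic.

2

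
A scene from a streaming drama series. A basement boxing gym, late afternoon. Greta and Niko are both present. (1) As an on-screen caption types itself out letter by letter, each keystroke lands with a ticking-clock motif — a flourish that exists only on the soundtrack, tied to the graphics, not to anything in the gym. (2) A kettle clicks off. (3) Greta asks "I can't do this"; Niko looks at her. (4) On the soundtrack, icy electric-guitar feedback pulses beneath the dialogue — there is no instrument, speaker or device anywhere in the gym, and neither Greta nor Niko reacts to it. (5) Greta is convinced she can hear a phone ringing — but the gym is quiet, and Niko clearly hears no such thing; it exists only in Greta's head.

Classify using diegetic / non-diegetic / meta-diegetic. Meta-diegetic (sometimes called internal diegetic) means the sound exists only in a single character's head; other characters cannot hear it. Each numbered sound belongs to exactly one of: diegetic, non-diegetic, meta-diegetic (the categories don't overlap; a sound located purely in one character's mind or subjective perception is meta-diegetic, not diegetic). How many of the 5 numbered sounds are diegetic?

2

Sound (1): it accompanies on-screen graphics, not anything inside the story world, so non-diegetic.
(2) an in-world source (a kettle); characters could hear it → diegetic.
(3) is diegetic: Greta is a character speaking aloud in the scene.
Sound (4): score with no on-screen or off-screen source; it exists for the audience alone, so non-diegetic.
(5) subjective to Greta: the gym is silent and Niko hears nothing → meta-diegetic.
So 2 of the 5 are diegetic: (2), (3).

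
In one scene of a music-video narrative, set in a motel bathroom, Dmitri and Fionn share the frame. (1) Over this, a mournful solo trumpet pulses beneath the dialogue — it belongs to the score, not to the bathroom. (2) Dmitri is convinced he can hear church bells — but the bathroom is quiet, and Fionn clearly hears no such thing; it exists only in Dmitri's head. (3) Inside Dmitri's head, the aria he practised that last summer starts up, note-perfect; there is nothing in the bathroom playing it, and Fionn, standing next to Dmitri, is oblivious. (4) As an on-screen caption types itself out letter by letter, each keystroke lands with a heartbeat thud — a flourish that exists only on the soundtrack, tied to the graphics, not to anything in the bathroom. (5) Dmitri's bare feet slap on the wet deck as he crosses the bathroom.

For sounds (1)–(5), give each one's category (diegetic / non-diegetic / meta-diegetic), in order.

non-diegetic, meta-diegetic, meta-diegetic, non-diegetic, diegetic

(1) score with no on-screen or off-screen source; it exists for the audience alone → non-diegetic.
Sound (2): Dmitri alone 'hears' it — an imagined sound, not present in the space, so meta-diegetic.
Sound (3): the music is a memory playing inside Dmitri's mind alone; no real-world source, Fionn can't hear it, so meta-diegetic.
(4) it accompanies on-screen graphics, not anything inside the story world → non-diegetic.
Sound (5): a character's body making contact with the set — an in-world sound, so diegetic.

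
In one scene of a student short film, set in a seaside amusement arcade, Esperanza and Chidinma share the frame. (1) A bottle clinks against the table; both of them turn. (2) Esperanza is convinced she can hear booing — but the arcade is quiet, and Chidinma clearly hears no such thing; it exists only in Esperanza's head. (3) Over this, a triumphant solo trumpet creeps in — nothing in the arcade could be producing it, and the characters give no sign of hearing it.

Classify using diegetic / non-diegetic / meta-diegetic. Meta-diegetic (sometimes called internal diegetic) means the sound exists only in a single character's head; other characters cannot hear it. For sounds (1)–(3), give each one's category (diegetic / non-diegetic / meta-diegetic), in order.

diegetic, meta-diegetic, non-diegetic

Sound (1): an in-world source (a bottle); characters could hear it, so diegetic.
Sound (2): the sound is imagined by Esperanza; nothing in the story world is producing it and Chidinma can't hear it, so meta-diegetic.
(3) is non-diegetic: nothing in the arcade produces it and the characters don't hear it — pure soundtrack.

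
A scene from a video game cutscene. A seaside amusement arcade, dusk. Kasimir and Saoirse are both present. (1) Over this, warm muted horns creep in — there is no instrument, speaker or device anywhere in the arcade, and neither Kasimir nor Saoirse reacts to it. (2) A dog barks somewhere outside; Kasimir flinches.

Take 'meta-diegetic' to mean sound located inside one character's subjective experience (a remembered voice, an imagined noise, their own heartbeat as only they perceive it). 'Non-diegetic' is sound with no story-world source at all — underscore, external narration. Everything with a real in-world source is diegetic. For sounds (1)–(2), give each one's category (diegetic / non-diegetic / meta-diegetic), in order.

non-diegetic, diegetic

(1) score with no on-screen or off-screen source; it exists for the audience alone → non-diegetic.
(2) is diegetic: the sound comes from a dog physically present in the location.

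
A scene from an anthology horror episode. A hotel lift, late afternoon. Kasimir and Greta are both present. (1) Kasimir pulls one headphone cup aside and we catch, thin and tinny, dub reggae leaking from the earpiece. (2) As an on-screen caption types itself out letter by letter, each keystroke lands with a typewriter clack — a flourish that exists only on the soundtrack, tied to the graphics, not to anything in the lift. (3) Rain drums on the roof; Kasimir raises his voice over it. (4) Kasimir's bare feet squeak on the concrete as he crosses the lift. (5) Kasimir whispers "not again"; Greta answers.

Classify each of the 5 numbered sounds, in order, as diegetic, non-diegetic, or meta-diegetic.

diegetic, non-diegetic, diegetic, diegetic, diegetic

(1) is diegetic: it's leaking from a physical pair of headphones in the scene.
(2) is non-diegetic: it accompanies on-screen graphics, not anything inside the story world.
(3) rain is part of the location's real environment → diegetic.
(4) it's the physical sound of Kasimir moving in the space → diegetic.
(5) spoken by a character present in the story world → diegetic.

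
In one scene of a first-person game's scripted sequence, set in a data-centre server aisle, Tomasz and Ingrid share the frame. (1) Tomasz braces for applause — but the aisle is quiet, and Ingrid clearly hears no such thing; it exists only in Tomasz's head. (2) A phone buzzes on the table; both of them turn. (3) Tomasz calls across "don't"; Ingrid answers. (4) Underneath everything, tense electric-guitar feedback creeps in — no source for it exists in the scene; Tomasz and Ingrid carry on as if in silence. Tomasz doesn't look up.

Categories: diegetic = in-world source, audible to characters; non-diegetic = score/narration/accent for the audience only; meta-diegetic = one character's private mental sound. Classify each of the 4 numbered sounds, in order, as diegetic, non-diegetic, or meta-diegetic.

meta-diegetic, diegetic, diegetic, non-diegetic

(1) subjective to Tomasz: the aisle is silent and Ingrid hears nothing → meta-diegetic.
(2) an in-world source (a phone); characters could hear it → diegetic.
(3) Tomasz is a character speaking aloud in the scene → diegetic.
(4) is non-diegetic: it has no source in the story world and no character can hear it — it's underscore.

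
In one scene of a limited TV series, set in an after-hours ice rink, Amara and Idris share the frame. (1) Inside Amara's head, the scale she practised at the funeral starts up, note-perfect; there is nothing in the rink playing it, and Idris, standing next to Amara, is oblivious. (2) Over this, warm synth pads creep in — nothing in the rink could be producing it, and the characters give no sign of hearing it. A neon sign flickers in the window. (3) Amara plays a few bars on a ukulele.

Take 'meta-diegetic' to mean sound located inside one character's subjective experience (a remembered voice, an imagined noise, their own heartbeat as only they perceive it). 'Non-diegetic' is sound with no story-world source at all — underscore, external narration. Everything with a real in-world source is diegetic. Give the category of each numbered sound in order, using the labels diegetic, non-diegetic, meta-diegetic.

meta-diegetic, non-diegetic, diegetic

Sound (1): the music is a memory playing inside Amara's mind alone; no real-world source, Idris can't hear it, so meta-diegetic.
Sound (2): it has no source in the story world and no character can hear it — it's underscore, so non-diegetic.
(3) Amara is producing the music live, in the story world → diegetic.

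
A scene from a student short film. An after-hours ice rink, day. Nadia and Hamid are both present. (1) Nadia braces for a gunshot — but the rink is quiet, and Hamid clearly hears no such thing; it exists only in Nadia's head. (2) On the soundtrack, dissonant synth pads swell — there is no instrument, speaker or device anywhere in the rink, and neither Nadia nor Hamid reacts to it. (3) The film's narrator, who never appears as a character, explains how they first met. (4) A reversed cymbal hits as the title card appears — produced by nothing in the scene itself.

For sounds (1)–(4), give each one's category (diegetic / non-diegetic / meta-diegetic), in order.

(1) is meta-diegetic: the sound is imagined by Nadia; nothing in the story world is producing it and Hamid can't hear it.
Sound (2): nothing in the rink produces it and the characters don't hear it — pure soundtrack, so non-diegetic.
(3) external voice-over — not a character, not heard by anyone in the scene → non-diegetic.
(4) is non-diegetic: an editorial stinger — it belongs to the cut, not the story world.

meta-diegetic, non-diegetic, non-diegetic, non-diegetic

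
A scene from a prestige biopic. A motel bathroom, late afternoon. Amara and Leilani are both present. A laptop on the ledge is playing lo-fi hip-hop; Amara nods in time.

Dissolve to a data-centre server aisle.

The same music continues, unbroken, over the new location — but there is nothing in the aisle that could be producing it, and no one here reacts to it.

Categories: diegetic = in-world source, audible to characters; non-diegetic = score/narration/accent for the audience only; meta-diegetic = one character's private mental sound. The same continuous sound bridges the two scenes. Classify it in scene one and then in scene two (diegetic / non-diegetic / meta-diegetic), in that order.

diegetic, non-diegetic

Scene one: a laptop is an on-screen source and Amara reacts to it → diegetic.
Scene two: there is no source in the aisle and no one hears it — it's now underscore → non-diegetic.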